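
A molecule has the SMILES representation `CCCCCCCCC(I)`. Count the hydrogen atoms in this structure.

Atom tally by fragment:
  CH3 → C:1 H:3
  CH2 → C:1 H:2
  CH2 → C:1 H:2
  CH2 → C:1 H:2
  CH2 → C:1 H:2
  CH2 → C:1 H:2
  CH2 → C:1 H:2
  CH2 → C:1 H:2
  CH2I → C:1 H:2 I:1
Element totals:
  C: 9
  H: 19
  I: 1

19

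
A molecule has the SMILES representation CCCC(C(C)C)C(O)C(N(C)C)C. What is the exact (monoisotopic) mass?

Atom tally by fragment:
  CH3 → C:1 H:3
  CH2 → C:1 H:2
  CH2 → C:1 H:2
  CH(CH(CH3)2) → C:4 H:8
  CH(OH) → C:1 H:2 O:1
  CH(N(CH3)2) → C:3 H:7 N:1
  CH3 → C:1 H:3
Element totals:
  C: 12
  H: 27
  N: 1
  O: 1
Molecular formula: C12H27NO.
  M = 12(12.0) + 27(1.007825) + 14.003074 + 15.994915
    = 144.000000 + 27.211275 + 14.003074 + 15.994915 = 201.209264

201.2093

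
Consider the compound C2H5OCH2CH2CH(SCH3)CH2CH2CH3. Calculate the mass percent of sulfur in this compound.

18.18%

Element totals:
  C: 9
  H: 20
  O: 1
  S: 1
Molecular formula: C9H20OS.
Molar mass = 176.318 g/mol.
Mass from S: 1 × 32.06 = 32.060 g/mol.
%S = 32.060 / 176.318 × 100 = 18.18%.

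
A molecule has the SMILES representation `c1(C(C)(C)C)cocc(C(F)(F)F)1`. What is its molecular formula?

Atom tally by fragment:
  furan ring core → C:4 H:4 O:1
  (− 2 ring H displaced by substituents)
  + C(CH3)3 → C:4 H:9
  + CF3 → C:1 F:3
Element totals:
  C: 9
  H: 11
  F: 3
  O: 1

C9H11F3O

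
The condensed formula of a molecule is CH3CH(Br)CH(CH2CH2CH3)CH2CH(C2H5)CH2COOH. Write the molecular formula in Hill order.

Atom tally by fragment:
  CH3 → C:1 H:3
  CH(Br) → C:1 H:1 Br:1
  CH(CH2CH2CH3) → C:4 H:8
  CH2 → C:1 H:2
  CH(C2H5) → C:3 H:6
  CH2COOH → C:2 H:3 O:2
Element totals:
  C: 12
  H: 23
  Br: 1
  O: 2

C12H23BrO2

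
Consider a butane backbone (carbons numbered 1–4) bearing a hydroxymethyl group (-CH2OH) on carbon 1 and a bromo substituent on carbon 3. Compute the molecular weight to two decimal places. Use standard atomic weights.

Atom tally by fragment:
  HOCH2CH2 → C:2 H:5 O:1
  CH2 → C:1 H:2
  CH(Br) → C:1 H:1 Br:1
  CH3 → C:1 H:3
Element totals:
  C: 5
  H: 11
  Br: 1
  O: 1
Molecular formula: C5H11BrO.
  M = 5(12.011) + 11(1.008) + 79.904 + 15.999
    = 60.055 + 11.088 + 79.904 + 15.999 = 167.046

167.05 g/mol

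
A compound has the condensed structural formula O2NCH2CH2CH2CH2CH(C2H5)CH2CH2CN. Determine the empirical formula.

Atom tally by fragment:
  O2NCH2 → C:1 H:2 N:1 O:2
  CH2 → C:1 H:2
  CH2 → C:1 H:2
  CH2 → C:1 H:2
  CH(C2H5) → C:3 H:6
  CH2 → C:1 H:2
  CH2CN → C:2 H:2 N:1
Element totals:
  C: 10
  H: 18
  N: 2
  O: 2
Molecular formula: C10H18N2O2.
gcd of subscripts = 2; dividing each by 2:
  C: 10/2 = 5
  H: 18/2 = 9
  N: 2/2 = 1
  O: 2/2 = 1

C5H9NO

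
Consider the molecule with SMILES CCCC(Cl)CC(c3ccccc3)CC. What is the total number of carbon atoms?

Atom tally by fragment:
  CH3 → C:1 H:3
  CH2 → C:1 H:2
  CH2 → C:1 H:2
  CH(Cl) → C:1 H:1 Cl:1
  CH2 → C:1 H:2
  CH(C6H5) → C:7 H:6
  CH2 → C:1 H:2
  CH3 → C:1 H:3
Element totals:
  C: 14
  H: 21
  Cl: 1

14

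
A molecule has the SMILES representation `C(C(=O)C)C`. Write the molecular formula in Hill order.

Atom tally by fragment:
  CH3COCH2 → C:3 H:5 O:1
  CH3 → C:1 H:3
Element totals:
  C: 4
  H: 8
  O: 1

C4H8O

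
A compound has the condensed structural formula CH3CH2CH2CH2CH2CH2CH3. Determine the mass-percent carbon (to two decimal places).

Element totals:
  C: 7
  H: 16
Molecular formula: C7H16.
Molar mass = 100.205 g/mol.
Mass from C: 7 × 12.011 = 84.077 g/mol.
%C = 84.077 / 100.205 × 100 = 83.90%.

83.90%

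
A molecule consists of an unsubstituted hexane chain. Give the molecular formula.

C6H14

Atom tally by fragment:
  CH3 → C:1 H:3
  CH2 → C:1 H:2
  CH2 → C:1 H:2
  CH2 → C:1 H:2
  CH2 → C:1 H:2
  CH3 → C:1 H:3
Element totals:
  C: 6
  H: 14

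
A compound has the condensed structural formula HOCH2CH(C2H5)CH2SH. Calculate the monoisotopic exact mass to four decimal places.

120.0609

Element totals:
  C: 5
  H: 12
  O: 1
  S: 1
Molecular formula: C5H12OS.
  M = 5(12.0) + 12(1.007825) + 15.994915 + 31.972071
    = 60.000000 + 12.093900 + 15.994915 + 31.972071 = 120.060886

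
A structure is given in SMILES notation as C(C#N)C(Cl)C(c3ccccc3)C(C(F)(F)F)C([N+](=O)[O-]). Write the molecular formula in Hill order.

C13H12ClF3N2O2

Atom tally by fragment:
  NCCH2 → C:2 H:2 N:1
  CH(Cl) → C:1 H:1 Cl:1
  CH(C6H5) → C:7 H:6
  CH(CF3) → C:2 H:1 F:3
  CH2NO2 → C:1 H:2 N:1 O:2
Element totals:
  C: 13
  H: 12
  Cl: 1
  F: 3
  N: 2
  O: 2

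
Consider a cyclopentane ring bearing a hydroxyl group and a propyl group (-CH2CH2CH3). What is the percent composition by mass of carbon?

74.94%

Atom tally by fragment:
  cyclopentane ring core → C:5 H:10
  (− 2 ring H displaced by substituents)
  + OH → O:1 H:1
  + CH2CH2CH3 → C:3 H:7
Element totals:
  C: 8
  H: 16
  O: 1
Molecular formula: C8H16O.
Molar mass = 128.215 g/mol.
Mass from C: 8 × 12.011 = 96.088 g/mol.
%C = 96.088 / 128.215 × 100 = 74.94%.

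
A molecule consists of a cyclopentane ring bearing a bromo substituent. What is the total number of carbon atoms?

5

Atom tally by fragment:
  cyclopentane ring core → C:5 H:10
  (− 1 ring H displaced by substituents)
  + Br → Br:1
Element totals:
  C: 5
  H: 9
  Br: 1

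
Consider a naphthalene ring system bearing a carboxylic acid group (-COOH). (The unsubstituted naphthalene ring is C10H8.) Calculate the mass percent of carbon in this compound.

Atom tally by fragment:
  naphthalene ring system core → C:10 H:8
  (− 1 ring H displaced by substituents)
  + COOH → C:1 H:1 O:2
Element totals:
  C: 11
  H: 8
  O: 2
Molecular formula: C11H8O2.
Molar mass = 172.183 g/mol.
Mass from C: 11 × 12.011 = 132.121 g/mol.
%C = 132.121 / 172.183 × 100 = 76.73%.

76.73%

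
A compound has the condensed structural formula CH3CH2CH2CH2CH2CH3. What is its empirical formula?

C3H7

Element totals:
  C: 6
  H: 14
Molecular formula: C6H14.
gcd of subscripts = 2; dividing each by 2:
  C: 6/2 = 3
  H: 14/2 = 7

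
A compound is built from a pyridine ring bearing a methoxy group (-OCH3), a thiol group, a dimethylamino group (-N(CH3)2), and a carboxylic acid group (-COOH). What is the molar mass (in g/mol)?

228.27 g/mol

Atom tally by fragment:
  pyridine ring core → C:5 H:5 N:1
  (− 4 ring H displaced by substituents)
  + OCH3 → C:1 H:3 O:1
  + SH → S:1 H:1
  + N(CH3)2 → N:1 C:2 H:6
  + COOH → C:1 H:1 O:2
Element totals:
  C: 9
  H: 12
  N: 2
  O: 3
  S: 1
Molecular formula: C9H12N2O3S.
  M = 9(12.011) + 12(1.008) + 2(14.007) + 3(15.999) + 32.06
    = 108.099 + 12.096 + 28.014 + 47.997 + 32.060 = 228.266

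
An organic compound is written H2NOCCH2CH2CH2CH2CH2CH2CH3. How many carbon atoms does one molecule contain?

Element totals:
  C: 8
  H: 17
  N: 1
  O: 1

8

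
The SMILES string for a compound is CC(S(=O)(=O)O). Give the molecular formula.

Atom tally by fragment:
  CH3 → C:1 H:3
  CH2SO3H → C:1 H:3 S:1 O:3
Element totals:
  C: 2
  H: 6
  O: 3
  S: 1

C2H6O3S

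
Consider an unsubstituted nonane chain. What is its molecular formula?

Atom tally by fragment:
  CH3 → C:1 H:3
  CH2 → C:1 H:2
  CH2 → C:1 H:2
  CH2 → C:1 H:2
  CH2 → C:1 H:2
  CH2 → C:1 H:2
  CH2 → C:1 H:2
  CH2 → C:1 H:2
  CH3 → C:1 H:3
Element totals:
  C: 9
  H: 20

C9H20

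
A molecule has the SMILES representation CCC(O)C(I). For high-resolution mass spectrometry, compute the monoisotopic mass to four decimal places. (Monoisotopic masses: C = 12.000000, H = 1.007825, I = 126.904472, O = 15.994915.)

199.9698

Atom tally by fragment:
  CH3 → C:1 H:3
  CH2 → C:1 H:2
  CH(OH) → C:1 H:2 O:1
  CH2I → C:1 H:2 I:1
Element totals:
  C: 4
  H: 9
  I: 1
  O: 1
Molecular formula: C4H9IO.
  M = 4(12.0) + 9(1.007825) + 126.904472 + 15.994915
    = 48.000000 + 9.070425 + 126.904472 + 15.994915 = 199.969812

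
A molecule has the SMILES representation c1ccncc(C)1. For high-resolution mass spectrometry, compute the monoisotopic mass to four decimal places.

Atom tally by fragment:
  pyridine ring core → C:5 H:5 N:1
  (− 1 ring H displaced by substituents)
  + CH3 → C:1 H:3
Element totals:
  C: 6
  H: 7
  N: 1
Molecular formula: C6H7N.
  M = 6(12.0) + 7(1.007825) + 14.003074
    = 72.000000 + 7.054775 + 14.003074 = 93.057849

93.0578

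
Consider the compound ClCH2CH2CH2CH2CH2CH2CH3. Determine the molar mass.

Atom tally by fragment:
  ClCH2 → C:1 H:2 Cl:1
  CH2 → C:1 H:2
  CH2 → C:1 H:2
  CH2 → C:1 H:2
  CH2 → C:1 H:2
  CH2 → C:1 H:2
  CH3 → C:1 H:3
Element totals:
  C: 7
  H: 15
  Cl: 1
Molecular formula: C7H15Cl.
  M = 7(12.011) + 15(1.008) + 35.45
    = 84.077 + 15.120 + 35.450 = 134.647

134.65 g/mol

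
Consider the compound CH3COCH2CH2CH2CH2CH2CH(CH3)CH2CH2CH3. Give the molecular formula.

C12H24O

Atom tally by fragment:
  CH3COCH2 → C:3 H:5 O:1
  CH2 → C:1 H:2
  CH2 → C:1 H:2
  CH2 → C:1 H:2
  CH2 → C:1 H:2
  CH(CH3) → C:2 H:4
  CH2 → C:1 H:2
  CH2 → C:1 H:2
  CH3 → C:1 H:3
Element totals:
  C: 12
  H: 24
  O: 1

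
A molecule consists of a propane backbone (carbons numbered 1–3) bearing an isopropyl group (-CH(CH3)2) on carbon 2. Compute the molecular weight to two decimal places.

86.18 g/mol

Atom tally by fragment:
  CH3 → C:1 H:3
  CH(CH(CH3)2) → C:4 H:8
  CH3 → C:1 H:3
Element totals:
  C: 6
  H: 14
Molecular formula: C6H14.
  M = 6(12.011) + 14(1.008)
    = 72.066 + 14.112 = 86.178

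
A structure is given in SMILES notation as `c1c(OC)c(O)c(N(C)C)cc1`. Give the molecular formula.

Atom tally by fragment:
  benzene ring core → C:6 H:6
  (− 3 ring H displaced by substituents)
  + OCH3 → C:1 H:3 O:1
  + OH → O:1 H:1
  + N(CH3)2 → N:1 C:2 H:6
Element totals:
  C: 9
  H: 13
  N: 1
  O: 2

C9H13NO2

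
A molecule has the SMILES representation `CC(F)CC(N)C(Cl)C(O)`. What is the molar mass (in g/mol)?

169.62 g/mol

Atom tally by fragment:
  CH3 → C:1 H:3
  CH(F) → C:1 H:1 F:1
  CH2 → C:1 H:2
  CH(NH2) → C:1 H:3 N:1
  CH(Cl) → C:1 H:1 Cl:1
  CH2OH → C:1 H:3 O:1
Element totals:
  C: 6
  H: 13
  Cl: 1
  F: 1
  N: 1
  O: 1
Molecular formula: C6H13ClFNO.
  M = 6(12.011) + 13(1.008) + 35.45 + 18.998 + 14.007 + 15.999
    = 72.066 + 13.104 + 35.450 + 18.998 + 14.007 + 15.999 = 169.624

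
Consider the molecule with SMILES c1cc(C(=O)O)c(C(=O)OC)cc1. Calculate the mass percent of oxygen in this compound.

35.52%

Atom tally by fragment:
  benzene ring core → C:6 H:6
  (− 2 ring H displaced by substituents)
  + COOH → C:1 H:1 O:2
  + COOCH3 → C:2 H:3 O:2
Element totals:
  C: 9
  H: 8
  O: 4
Molecular formula: C9H8O4.
Molar mass = 180.159 g/mol.
Mass from O: 4 × 15.999 = 63.996 g/mol.
%O = 63.996 / 180.159 × 100 = 35.52%.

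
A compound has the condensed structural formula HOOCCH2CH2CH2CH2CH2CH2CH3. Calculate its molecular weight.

144.21 g/mol

Atom tally by fragment:
  HOOCCH2 → C:2 H:3 O:2
  CH2 → C:1 H:2
  CH2 → C:1 H:2
  CH2 → C:1 H:2
  CH2 → C:1 H:2
  CH2 → C:1 H:2
  CH3 → C:1 H:3
Element totals:
  C: 8
  H: 16
  O: 2
Molecular formula: C8H16O2.
  M = 8(12.011) + 16(1.008) + 2(15.999)
    = 96.088 + 16.128 + 31.998 = 144.214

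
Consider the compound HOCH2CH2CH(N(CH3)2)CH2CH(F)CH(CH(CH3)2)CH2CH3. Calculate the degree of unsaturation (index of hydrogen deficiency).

0

Atom tally by fragment:
  HOCH2CH2 → C:2 H:5 O:1
  CH(N(CH3)2) → C:3 H:7 N:1
  CH2 → C:1 H:2
  CH(F) → C:1 H:1 F:1
  CH(CH(CH3)2) → C:4 H:8
  CH2 → C:1 H:2
  CH3 → C:1 H:3
Element totals:
  C: 13
  H: 28
  F: 1
  N: 1
  O: 1
Molecular formula: C13H28FNO.
DoU = (2C + 2 + N − H − X) / 2 = (2·13 + 2 + 1 − 28 − 1) / 2 = 0.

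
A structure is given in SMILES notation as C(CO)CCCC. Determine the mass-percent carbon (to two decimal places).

Atom tally by fragment:
  HOCH2CH2 → C:2 H:5 O:1
  CH2 → C:1 H:2
  CH2 → C:1 H:2
  CH2 → C:1 H:2
  CH3 → C:1 H:3
Element totals:
  C: 6
  H: 14
  O: 1
Molecular formula: C6H14O.
Molar mass = 102.177 g/mol.
Mass from C: 6 × 12.011 = 72.066 g/mol.
%C = 72.066 / 102.177 × 100 = 70.53%.

70.53%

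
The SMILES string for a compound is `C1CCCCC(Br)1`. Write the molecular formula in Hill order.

C6H11Br

Atom tally by fragment:
  cyclohexane ring core → C:6 H:12
  (− 1 ring H displaced by substituents)
  + Br → Br:1
Element totals:
  C: 6
  H: 11
  Br: 1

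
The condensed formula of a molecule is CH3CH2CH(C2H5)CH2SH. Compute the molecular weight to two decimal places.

Element totals:
  C: 6
  H: 14
  S: 1
Molecular formula: C6H14S.
  M = 6(12.011) + 14(1.008) + 32.06
    = 72.066 + 14.112 + 32.060 = 118.238

118.24 g/mol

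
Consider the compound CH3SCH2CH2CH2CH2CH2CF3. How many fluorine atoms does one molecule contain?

Element totals:
  C: 7
  H: 13
  F: 3
  S: 1

3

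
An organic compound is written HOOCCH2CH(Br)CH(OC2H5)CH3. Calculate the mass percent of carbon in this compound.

Element totals:
  C: 7
  H: 13
  Br: 1
  O: 3
Molecular formula: C7H13BrO3.
Molar mass = 225.082 g/mol.
Mass from C: 7 × 12.011 = 84.077 g/mol.
%C = 84.077 / 225.082 × 100 = 37.35%.

37.35%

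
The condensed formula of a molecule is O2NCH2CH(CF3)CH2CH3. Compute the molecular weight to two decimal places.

171.12 g/mol

Atom tally by fragment:
  O2NCH2 → C:1 H:2 N:1 O:2
  CH(CF3) → C:2 H:1 F:3
  CH2 → C:1 H:2
  CH3 → C:1 H:3
Element totals:
  C: 5
  H: 8
  F: 3
  N: 1
  O: 2
Molecular formula: C5H8F3NO2.
  M = 5(12.011) + 8(1.008) + 3(18.998) + 14.007 + 2(15.999)
    = 60.055 + 8.064 + 56.994 + 14.007 + 31.998 = 171.118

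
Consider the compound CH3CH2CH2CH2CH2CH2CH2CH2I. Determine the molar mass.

Atom tally by fragment:
  CH3 → C:1 H:3
  CH2 → C:1 H:2
  CH2 → C:1 H:2
  CH2 → C:1 H:2
  CH2 → C:1 H:2
  CH2 → C:1 H:2
  CH2 → C:1 H:2
  CH2I → C:1 H:2 I:1
Element totals:
  C: 8
  H: 17
  I: 1
Molecular formula: C8H17I.
  M = 8(12.011) + 17(1.008) + 126.904
    = 96.088 + 17.136 + 126.904 = 240.128

240.13 g/mol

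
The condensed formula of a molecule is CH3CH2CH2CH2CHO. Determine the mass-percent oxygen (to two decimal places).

Element totals:
  C: 5
  H: 10
  O: 1
Molecular formula: C5H10O.
Molar mass = 86.134 g/mol.
Mass from O: 1 × 15.999 = 15.999 g/mol.
%O = 15.999 / 86.134 × 100 = 18.57%.

18.57%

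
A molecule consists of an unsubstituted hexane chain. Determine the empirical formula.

C3H7

Atom tally by fragment:
  CH3 → C:1 H:3
  CH2 → C:1 H:2
  CH2 → C:1 H:2
  CH2 → C:1 H:2
  CH2 → C:1 H:2
  CH3 → C:1 H:3
Element totals:
  C: 6
  H: 14
Molecular formula: C6H14.
gcd of subscripts = 2; dividing each by 2:
  C: 6/2 = 3
  H: 14/2 = 7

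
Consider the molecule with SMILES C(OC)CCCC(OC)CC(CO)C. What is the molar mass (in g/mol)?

Atom tally by fragment:
  CH3OCH2 → C:2 H:5 O:1
  CH2 → C:1 H:2
  CH2 → C:1 H:2
  CH2 → C:1 H:2
  CH(OCH3) → C:2 H:4 O:1
  CH2 → C:1 H:2
  CH(CH2OH) → C:2 H:4 O:1
  CH3 → C:1 H:3
Element totals:
  C: 11
  H: 24
  O: 3
Molecular formula: C11H24O3.
  M = 11(12.011) + 24(1.008) + 3(15.999)
    = 132.121 + 24.192 + 47.997 = 204.310

204.31 g/mol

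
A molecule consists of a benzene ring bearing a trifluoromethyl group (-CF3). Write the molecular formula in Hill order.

C7H5F3

Atom tally by fragment:
  benzene ring core → C:6 H:6
  (− 1 ring H displaced by substituents)
  + CF3 → C:1 F:3
Element totals:
  C: 7
  H: 5
  F: 3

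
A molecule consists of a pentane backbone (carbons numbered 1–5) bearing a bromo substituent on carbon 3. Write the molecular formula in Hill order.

Atom tally by fragment:
  CH3 → C:1 H:3
  CH2 → C:1 H:2
  CH(Br) → C:1 H:1 Br:1
  CH2 → C:1 H:2
  CH3 → C:1 H:3
Element totals:
  C: 5
  H: 11
  Br: 1

C5H11Br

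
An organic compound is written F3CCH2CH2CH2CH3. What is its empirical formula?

Atom tally by fragment:
  F3CCH2 → C:2 H:2 F:3
  CH2 → C:1 H:2
  CH2 → C:1 H:2
  CH3 → C:1 H:3
Element totals:
  C: 5
  H: 9
  F: 3
Molecular formula: C5H9F3.
gcd of subscripts (5, 3, 9) = 1, so the empirical formula equals the molecular formula.

C5H9F3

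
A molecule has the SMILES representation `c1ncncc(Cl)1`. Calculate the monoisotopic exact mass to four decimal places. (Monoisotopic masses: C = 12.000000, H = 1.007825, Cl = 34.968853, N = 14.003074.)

Atom tally by fragment:
  pyrimidine ring core → C:4 H:4 N:2
  (− 1 ring H displaced by substituents)
  + Cl → Cl:1
Element totals:
  C: 4
  H: 3
  Cl: 1
  N: 2
Molecular formula: C4H3ClN2.
  M = 4(12.0) + 3(1.007825) + 34.968853 + 2(14.003074)
    = 48.000000 + 3.023475 + 34.968853 + 28.006148 = 113.998476

113.9985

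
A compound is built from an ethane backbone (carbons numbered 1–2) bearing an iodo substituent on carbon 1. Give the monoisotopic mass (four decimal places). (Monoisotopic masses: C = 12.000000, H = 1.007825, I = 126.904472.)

155.9436

Atom tally by fragment:
  ICH2 → C:1 H:2 I:1
  CH3 → C:1 H:3
Element totals:
  C: 2
  H: 5
  I: 1
Molecular formula: C2H5I.
  M = 2(12.0) + 5(1.007825) + 126.904472
    = 24.000000 + 5.039125 + 126.904472 = 155.943597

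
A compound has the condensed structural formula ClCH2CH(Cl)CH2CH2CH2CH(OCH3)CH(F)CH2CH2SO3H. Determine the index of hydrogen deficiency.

0

Element totals:
  C: 10
  H: 19
  Cl: 2
  F: 1
  O: 4
  S: 1
Molecular formula: C10H19Cl2FO4S.
DoU = (2C + 2 + N − H − X) / 2 = (2·10 + 2 + 0 − 19 − 3) / 2 = 0.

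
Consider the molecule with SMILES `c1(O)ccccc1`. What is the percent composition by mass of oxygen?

17.00%

Atom tally by fragment:
  benzene ring core → C:6 H:6
  (− 1 ring H displaced by substituents)
  + OH → O:1 H:1
Element totals:
  C: 6
  H: 6
  O: 1
Molecular formula: C6H6O.
Molar mass = 94.113 g/mol.
Mass from O: 1 × 15.999 = 15.999 g/mol.
%O = 15.999 / 94.113 × 100 = 17.00%.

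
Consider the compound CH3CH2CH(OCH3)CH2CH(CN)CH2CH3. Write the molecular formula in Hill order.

Atom tally by fragment:
  CH3 → C:1 H:3
  CH2 → C:1 H:2
  CH(OCH3) → C:2 H:4 O:1
  CH2 → C:1 H:2
  CH(CN) → C:2 H:1 N:1
  CH2 → C:1 H:2
  CH3 → C:1 H:3
Element totals:
  C: 9
  H: 17
  N: 1
  O: 1

C9H17NO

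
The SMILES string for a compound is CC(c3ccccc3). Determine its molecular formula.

C8H10

Atom tally by fragment:
  CH3 → C:1 H:3
  CH2C6H5 → C:7 H:7
Element totals:
  C: 8
  H: 10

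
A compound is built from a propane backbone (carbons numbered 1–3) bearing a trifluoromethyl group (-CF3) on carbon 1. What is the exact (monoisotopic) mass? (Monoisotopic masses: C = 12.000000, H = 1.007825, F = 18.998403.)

112.0500

Atom tally by fragment:
  F3CCH2 → C:2 H:2 F:3
  CH2 → C:1 H:2
  CH3 → C:1 H:3
Element totals:
  C: 4
  H: 7
  F: 3
Molecular formula: C4H7F3.
  M = 4(12.0) + 7(1.007825) + 3(18.998403)
    = 48.000000 + 7.054775 + 56.995209 = 112.049984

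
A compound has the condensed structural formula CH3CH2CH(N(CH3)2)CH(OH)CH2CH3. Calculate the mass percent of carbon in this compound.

Atom tally by fragment:
  CH3 → C:1 H:3
  CH2 → C:1 H:2
  CH(N(CH3)2) → C:3 H:7 N:1
  CH(OH) → C:1 H:2 O:1
  CH2 → C:1 H:2
  CH3 → C:1 H:3
Element totals:
  C: 8
  H: 19
  N: 1
  O: 1
Molecular formula: C8H19NO.
Molar mass = 145.246 g/mol.
Mass from C: 8 × 12.011 = 96.088 g/mol.
%C = 96.088 / 145.246 × 100 = 66.16%.

66.16%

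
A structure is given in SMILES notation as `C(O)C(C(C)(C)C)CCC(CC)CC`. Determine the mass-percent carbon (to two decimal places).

Atom tally by fragment:
  HOCH2 → C:1 H:3 O:1
  CH(C(CH3)3) → C:5 H:10
  CH2 → C:1 H:2
  CH2 → C:1 H:2
  CH(C2H5) → C:3 H:6
  CH2 → C:1 H:2
  CH3 → C:1 H:3
Element totals:
  C: 13
  H: 28
  O: 1
Molecular formula: C13H28O.
Molar mass = 200.366 g/mol.
Mass from C: 13 × 12.011 = 156.143 g/mol.
%C = 156.143 / 200.366 × 100 = 77.93%.

77.93%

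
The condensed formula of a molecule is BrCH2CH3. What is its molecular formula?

Atom tally by fragment:
  BrCH2 → C:1 H:2 Br:1
  CH3 → C:1 H:3
Element totals:
  C: 2
  H: 5
  Br: 1

C2H5Br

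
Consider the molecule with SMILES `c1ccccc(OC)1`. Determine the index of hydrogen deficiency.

Atom tally by fragment:
  benzene ring core → C:6 H:6
  (− 1 ring H displaced by substituents)
  + OCH3 → C:1 H:3 O:1
Element totals:
  C: 7
  H: 8
  O: 1
Molecular formula: C7H8O.
DoU = (2C + 2 + N − H − X) / 2 = (2·7 + 2 + 0 − 8 − 0) / 2 = 4.

4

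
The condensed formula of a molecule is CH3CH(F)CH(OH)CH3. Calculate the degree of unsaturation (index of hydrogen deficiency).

Element totals:
  C: 4
  H: 9
  F: 1
  O: 1
Molecular formula: C4H9FO.
DoU = (2C + 2 + N − H − X) / 2 = (2·4 + 2 + 0 − 9 − 1) / 2 = 0.

0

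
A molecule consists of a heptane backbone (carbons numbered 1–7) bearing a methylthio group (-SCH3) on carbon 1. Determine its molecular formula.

Atom tally by fragment:
  CH3SCH2 → C:2 H:5 S:1
  CH2 → C:1 H:2
  CH2 → C:1 H:2
  CH2 → C:1 H:2
  CH2 → C:1 H:2
  CH2 → C:1 H:2
  CH3 → C:1 H:3
Element totals:
  C: 8
  H: 18
  S: 1

C8H18S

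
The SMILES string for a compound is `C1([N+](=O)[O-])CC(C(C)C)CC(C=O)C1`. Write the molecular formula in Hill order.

C10H17NO3

Atom tally by fragment:
  cyclohexane ring core → C:6 H:12
  (− 3 ring H displaced by substituents)
  + NO2 → N:1 O:2
  + CH(CH3)2 → C:3 H:7
  + CHO → C:1 H:1 O:1
Element totals:
  C: 10
  H: 17
  N: 1
  O: 3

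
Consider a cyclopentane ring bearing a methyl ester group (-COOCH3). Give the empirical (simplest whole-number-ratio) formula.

C7H12O2

Atom tally by fragment:
  cyclopentane ring core → C:5 H:10
  (− 1 ring H displaced by substituents)
  + COOCH3 → C:2 H:3 O:2
Element totals:
  C: 7
  H: 12
  O: 2
Molecular formula: C7H12O2.
gcd of subscripts (7, 12, 2) = 1, so the empirical formula equals the molecular formula.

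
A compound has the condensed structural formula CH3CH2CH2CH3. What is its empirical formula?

Atom tally by fragment:
  CH3 → C:1 H:3
  CH2 → C:1 H:2
  CH2 → C:1 H:2
  CH3 → C:1 H:3
Element totals:
  C: 4
  H: 10
Molecular formula: C4H10.
gcd of subscripts = 2; dividing each by 2:
  C: 4/2 = 2
  H: 10/2 = 5

C2H5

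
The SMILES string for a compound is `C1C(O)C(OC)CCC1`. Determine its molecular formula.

Atom tally by fragment:
  cyclohexane ring core → C:6 H:12
  (− 2 ring H displaced by substituents)
  + OH → O:1 H:1
  + OCH3 → C:1 H:3 O:1
Element totals:
  C: 7
  H: 14
  O: 2

C7H14O2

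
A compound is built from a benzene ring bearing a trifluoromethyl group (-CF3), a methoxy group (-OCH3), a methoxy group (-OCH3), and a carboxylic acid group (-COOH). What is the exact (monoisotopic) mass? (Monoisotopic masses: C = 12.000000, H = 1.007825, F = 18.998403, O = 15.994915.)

250.0453

Atom tally by fragment:
  benzene ring core → C:6 H:6
  (− 4 ring H displaced by substituents)
  + CF3 → C:1 F:3
  + OCH3 → C:1 H:3 O:1
  + OCH3 → C:1 H:3 O:1
  + COOH → C:1 H:1 O:2
Element totals:
  C: 10
  H: 9
  F: 3
  O: 4
Molecular formula: C10H9F3O4.
  M = 10(12.0) + 9(1.007825) + 3(18.998403) + 4(15.994915)
    = 120.000000 + 9.070425 + 56.995209 + 63.979660 = 250.045294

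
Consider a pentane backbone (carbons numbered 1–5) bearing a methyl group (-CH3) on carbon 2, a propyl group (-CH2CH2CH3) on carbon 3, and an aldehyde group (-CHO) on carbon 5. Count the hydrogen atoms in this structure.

20

Atom tally by fragment:
  CH3 → C:1 H:3
  CH(CH3) → C:2 H:4
  CH(CH2CH2CH3) → C:4 H:8
  CH2 → C:1 H:2
  CH2CHO → C:2 H:3 O:1
Element totals:
  C: 10
  H: 20
  O: 1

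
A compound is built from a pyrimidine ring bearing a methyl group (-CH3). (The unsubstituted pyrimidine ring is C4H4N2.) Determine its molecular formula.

C5H6N2

Atom tally by fragment:
  pyrimidine ring core → C:4 H:4 N:2
  (− 1 ring H displaced by substituents)
  + CH3 → C:1 H:3
Element totals:
  C: 5
  H: 6
  N: 2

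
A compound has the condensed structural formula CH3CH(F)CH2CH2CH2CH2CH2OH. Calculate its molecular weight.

Atom tally by fragment:
  CH3 → C:1 H:3
  CH(F) → C:1 H:1 F:1
  CH2 → C:1 H:2
  CH2 → C:1 H:2
  CH2 → C:1 H:2
  CH2 → C:1 H:2
  CH2OH → C:1 H:3 O:1
Element totals:
  C: 7
  H: 15
  F: 1
  O: 1
Molecular formula: C7H15FO.
  M = 7(12.011) + 15(1.008) + 18.998 + 15.999
    = 84.077 + 15.120 + 18.998 + 15.999 = 134.194

134.19 g/mol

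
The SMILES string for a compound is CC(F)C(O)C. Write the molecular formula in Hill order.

Atom tally by fragment:
  CH3 → C:1 H:3
  CH(F) → C:1 H:1 F:1
  CH(OH) → C:1 H:2 O:1
  CH3 → C:1 H:3
Element totals:
  C: 4
  H: 9
  F: 1
  O: 1

C4H9FO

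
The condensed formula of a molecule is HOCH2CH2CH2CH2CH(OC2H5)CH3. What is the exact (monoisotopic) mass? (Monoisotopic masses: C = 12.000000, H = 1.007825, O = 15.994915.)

146.1307

Atom tally by fragment:
  HOCH2 → C:1 H:3 O:1
  CH2 → C:1 H:2
  CH2 → C:1 H:2
  CH2 → C:1 H:2
  CH(OC2H5) → C:3 H:6 O:1
  CH3 → C:1 H:3
Element totals:
  C: 8
  H: 18
  O: 2
Molecular formula: C8H18O2.
  M = 8(12.0) + 18(1.007825) + 2(15.994915)
    = 96.000000 + 18.140850 + 31.989830 = 146.130680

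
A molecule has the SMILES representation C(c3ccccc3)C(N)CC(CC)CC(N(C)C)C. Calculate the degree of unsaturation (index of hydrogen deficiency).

4

Atom tally by fragment:
  C6H5CH2 → C:7 H:7
  CH(NH2) → C:1 H:3 N:1
  CH2 → C:1 H:2
  CH(C2H5) → C:3 H:6
  CH2 → C:1 H:2
  CH(N(CH3)2) → C:3 H:7 N:1
  CH3 → C:1 H:3
Element totals:
  C: 17
  H: 30
  N: 2
Molecular formula: C17H30N2.
DoU = (2C + 2 + N − H − X) / 2 = (2·17 + 2 + 2 − 30 − 0) / 2 = 4.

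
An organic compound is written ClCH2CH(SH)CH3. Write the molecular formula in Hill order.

Atom tally by fragment:
  ClCH2 → C:1 H:2 Cl:1
  CH(SH) → C:1 H:2 S:1
  CH3 → C:1 H:3
Element totals:
  C: 3
  H: 7
  Cl: 1
  S: 1

C3H7ClS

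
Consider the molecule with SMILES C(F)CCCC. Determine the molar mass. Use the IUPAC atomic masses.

90.14 g/mol

Atom tally by fragment:
  FCH2 → C:1 H:2 F:1
  CH2 → C:1 H:2
  CH2 → C:1 H:2
  CH2 → C:1 H:2
  CH3 → C:1 H:3
Element totals:
  C: 5
  H: 11
  F: 1
Molecular formula: C5H11F.
  M = 5(12.011) + 11(1.008) + 18.998
    = 60.055 + 11.088 + 18.998 = 90.141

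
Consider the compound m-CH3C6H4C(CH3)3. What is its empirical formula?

Atom tally by fragment:
  benzene ring core → C:6 H:6
  (− 2 ring H displaced by substituents)
  + CH3 → C:1 H:3
  + C(CH3)3 → C:4 H:9
Element totals:
  C: 11
  H: 16
Molecular formula: C11H16.
gcd of subscripts (11, 16) = 1, so the empirical formula equals the molecular formula.

C11H16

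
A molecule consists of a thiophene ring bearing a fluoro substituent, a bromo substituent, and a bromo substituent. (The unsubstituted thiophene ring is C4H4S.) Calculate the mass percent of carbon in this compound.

18.48%

Atom tally by fragment:
  thiophene ring core → C:4 H:4 S:1
  (− 3 ring H displaced by substituents)
  + F → F:1
  + Br → Br:1
  + Br → Br:1
Element totals:
  C: 4
  H: 1
  Br: 2
  F: 1
  S: 1
Molecular formula: C4HBr2FS.
Molar mass = 259.918 g/mol.
Mass from C: 4 × 12.011 = 48.044 g/mol.
%C = 48.044 / 259.918 × 100 = 18.48%.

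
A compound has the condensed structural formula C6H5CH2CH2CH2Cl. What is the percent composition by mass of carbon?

69.91%

Atom tally by fragment:
  C6H5CH2 → C:7 H:7
  CH2 → C:1 H:2
  CH2Cl → C:1 H:2 Cl:1
Element totals:
  C: 9
  H: 11
  Cl: 1
Molecular formula: C9H11Cl.
Molar mass = 154.637 g/mol.
Mass from C: 9 × 12.011 = 108.099 g/mol.
%C = 108.099 / 154.637 × 100 = 69.91%.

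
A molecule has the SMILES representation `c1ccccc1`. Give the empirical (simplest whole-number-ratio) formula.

Atom tally by fragment:
  benzene ring core → C:6 H:6
Element totals:
  C: 6
  H: 6
Molecular formula: C6H6.
gcd of subscripts = 6; dividing each by 6:
  C: 6/6 = 1
  H: 6/6 = 1

CH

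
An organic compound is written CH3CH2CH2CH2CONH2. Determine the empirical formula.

Atom tally by fragment:
  CH3 → C:1 H:3
  CH2 → C:1 H:2
  CH2 → C:1 H:2
  CH2CONH2 → C:2 H:4 O:1 N:1
Element totals:
  C: 5
  H: 11
  N: 1
  O: 1
Molecular formula: C5H11NO.
gcd of subscripts (5, 11, 1, 1) = 1, so the empirical formula equals the molecular formula.

C5H11NO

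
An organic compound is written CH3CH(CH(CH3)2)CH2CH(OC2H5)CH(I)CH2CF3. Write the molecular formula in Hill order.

C12H22F3IO

Element totals:
  C: 12
  H: 22
  F: 3
  I: 1
  O: 1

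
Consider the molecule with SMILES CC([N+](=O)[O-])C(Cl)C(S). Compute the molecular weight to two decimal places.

Atom tally by fragment:
  CH3 → C:1 H:3
  CH(NO2) → C:1 H:1 N:1 O:2
  CH(Cl) → C:1 H:1 Cl:1
  CH2SH → C:1 H:3 S:1
Element totals:
  C: 4
  H: 8
  Cl: 1
  N: 1
  O: 2
  S: 1
Molecular formula: C4H8ClNO2S.
  M = 4(12.011) + 8(1.008) + 35.45 + 14.007 + 2(15.999) + 32.06
    = 48.044 + 8.064 + 35.450 + 14.007 + 31.998 + 32.060 = 169.623

169.62 g/mol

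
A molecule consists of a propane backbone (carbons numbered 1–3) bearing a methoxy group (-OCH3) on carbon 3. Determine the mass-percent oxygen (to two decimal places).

21.58%

Atom tally by fragment:
  CH3 → C:1 H:3
  CH2 → C:1 H:2
  CH2OCH3 → C:2 H:5 O:1
Element totals:
  C: 4
  H: 10
  O: 1
Molecular formula: C4H10O.
Molar mass = 74.123 g/mol.
Mass from O: 1 × 15.999 = 15.999 g/mol.
%O = 15.999 / 74.123 × 100 = 21.58%.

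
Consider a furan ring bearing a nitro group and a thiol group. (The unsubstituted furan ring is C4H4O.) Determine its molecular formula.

C4H3NO3S

Atom tally by fragment:
  furan ring core → C:4 H:4 O:1
  (− 2 ring H displaced by substituents)
  + NO2 → N:1 O:2
  + SH → S:1 H:1
Element totals:
  C: 4
  H: 3
  N: 1
  O: 3
  S: 1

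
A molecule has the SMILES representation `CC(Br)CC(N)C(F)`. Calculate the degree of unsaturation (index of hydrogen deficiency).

0

Atom tally by fragment:
  CH3 → C:1 H:3
  CH(Br) → C:1 H:1 Br:1
  CH2 → C:1 H:2
  CH(NH2) → C:1 H:3 N:1
  CH2F → C:1 H:2 F:1
Element totals:
  C: 5
  H: 11
  Br: 1
  F: 1
  N: 1
Molecular formula: C5H11BrFN.
DoU = (2C + 2 + N − H − X) / 2 = (2·5 + 2 + 1 − 11 − 2) / 2 = 0.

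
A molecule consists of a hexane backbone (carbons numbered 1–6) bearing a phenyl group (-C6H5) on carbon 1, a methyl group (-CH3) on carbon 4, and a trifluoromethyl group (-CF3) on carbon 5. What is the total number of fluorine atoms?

Atom tally by fragment:
  C6H5CH2 → C:7 H:7
  CH2 → C:1 H:2
  CH2 → C:1 H:2
  CH(CH3) → C:2 H:4
  CH(CF3) → C:2 H:1 F:3
  CH3 → C:1 H:3
Element totals:
  C: 14
  H: 19
  F: 3

3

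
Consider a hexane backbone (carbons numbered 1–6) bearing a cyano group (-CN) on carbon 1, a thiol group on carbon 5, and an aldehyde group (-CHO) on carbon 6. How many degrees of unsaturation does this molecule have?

Atom tally by fragment:
  NCCH2 → C:2 H:2 N:1
  CH2 → C:1 H:2
  CH2 → C:1 H:2
  CH2 → C:1 H:2
  CH(SH) → C:1 H:2 S:1
  CH2CHO → C:2 H:3 O:1
Element totals:
  C: 8
  H: 13
  N: 1
  O: 1
  S: 1
Molecular formula: C8H13NOS.
DoU = (2C + 2 + N − H − X) / 2 = (2·8 + 2 + 1 − 13 − 0) / 2 = 3.

3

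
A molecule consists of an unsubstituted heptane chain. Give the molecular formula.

Atom tally by fragment:
  CH3 → C:1 H:3
  CH2 → C:1 H:2
  CH2 → C:1 H:2
  CH2 → C:1 H:2
  CH2 → C:1 H:2
  CH2 → C:1 H:2
  CH3 → C:1 H:3
Element totals:
  C: 7
  H: 16

C7H16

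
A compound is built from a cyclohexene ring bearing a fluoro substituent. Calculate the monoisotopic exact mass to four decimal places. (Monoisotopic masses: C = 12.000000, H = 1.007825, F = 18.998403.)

Atom tally by fragment:
  cyclohexene ring core → C:6 H:10
  (− 1 ring H displaced by substituents)
  + F → F:1
Element totals:
  C: 6
  H: 9
  F: 1
Molecular formula: C6H9F.
  M = 6(12.0) + 9(1.007825) + 18.998403
    = 72.000000 + 9.070425 + 18.998403 = 100.068828

100.0688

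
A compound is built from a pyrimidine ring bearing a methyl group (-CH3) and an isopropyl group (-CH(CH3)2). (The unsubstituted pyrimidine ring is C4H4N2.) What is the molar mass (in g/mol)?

136.20 g/mol

Atom tally by fragment:
  pyrimidine ring core → C:4 H:4 N:2
  (− 2 ring H displaced by substituents)
  + CH3 → C:1 H:3
  + CH(CH3)2 → C:3 H:7
Element totals:
  C: 8
  H: 12
  N: 2
Molecular formula: C8H12N2.
  M = 8(12.011) + 12(1.008) + 2(14.007)
    = 96.088 + 12.096 + 28.014 = 136.198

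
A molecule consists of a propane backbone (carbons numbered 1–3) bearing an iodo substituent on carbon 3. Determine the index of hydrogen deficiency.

Atom tally by fragment:
  CH3 → C:1 H:3
  CH2 → C:1 H:2
  CH2I → C:1 H:2 I:1
Element totals:
  C: 3
  H: 7
  I: 1
Molecular formula: C3H7I.
DoU = (2C + 2 + N − H − X) / 2 = (2·3 + 2 + 0 − 7 − 1) / 2 = 0.

0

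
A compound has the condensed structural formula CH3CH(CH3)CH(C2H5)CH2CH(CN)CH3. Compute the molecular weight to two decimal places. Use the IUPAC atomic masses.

153.27 g/mol

Element totals:
  C: 10
  H: 19
  N: 1
Molecular formula: C10H19N.
  M = 10(12.011) + 19(1.008) + 14.007
    = 120.110 + 19.152 + 14.007 = 153.269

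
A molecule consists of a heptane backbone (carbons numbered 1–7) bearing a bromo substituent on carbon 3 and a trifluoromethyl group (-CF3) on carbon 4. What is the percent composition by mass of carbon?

Atom tally by fragment:
  CH3 → C:1 H:3
  CH2 → C:1 H:2
  CH(Br) → C:1 H:1 Br:1
  CH(CF3) → C:2 H:1 F:3
  CH2 → C:1 H:2
  CH2 → C:1 H:2
  CH3 → C:1 H:3
Element totals:
  C: 8
  H: 14
  Br: 1
  F: 3
Molecular formula: C8H14BrF3.
Molar mass = 247.098 g/mol.
Mass from C: 8 × 12.011 = 96.088 g/mol.
%C = 96.088 / 247.098 × 100 = 38.89%.

38.89%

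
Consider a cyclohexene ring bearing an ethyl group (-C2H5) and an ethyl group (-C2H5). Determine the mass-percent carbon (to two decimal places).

86.88%

Atom tally by fragment:
  cyclohexene ring core → C:6 H:10
  (− 2 ring H displaced by substituents)
  + C2H5 → C:2 H:5
  + C2H5 → C:2 H:5
Element totals:
  C: 10
  H: 18
Molecular formula: C10H18.
Molar mass = 138.254 g/mol.
Mass from C: 10 × 12.011 = 120.110 g/mol.
%C = 120.110 / 138.254 × 100 = 86.88%.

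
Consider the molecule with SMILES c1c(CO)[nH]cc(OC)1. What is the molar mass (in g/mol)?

Atom tally by fragment:
  pyrrole ring core → C:4 H:5 N:1
  (− 2 ring H displaced by substituents)
  + CH2OH → C:1 H:3 O:1
  + OCH3 → C:1 H:3 O:1
Element totals:
  C: 6
  H: 9
  N: 1
  O: 2
Molecular formula: C6H9NO2.
  M = 6(12.011) + 9(1.008) + 14.007 + 2(15.999)
    = 72.066 + 9.072 + 14.007 + 31.998 = 127.143

127.14 g/mol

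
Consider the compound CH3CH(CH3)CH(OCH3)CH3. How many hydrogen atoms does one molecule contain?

14

Element totals:
  C: 6
  H: 14
  O: 1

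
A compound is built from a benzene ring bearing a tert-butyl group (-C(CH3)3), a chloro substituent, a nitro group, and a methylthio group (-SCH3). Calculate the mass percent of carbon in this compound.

50.87%

Atom tally by fragment:
  benzene ring core → C:6 H:6
  (− 4 ring H displaced by substituents)
  + C(CH3)3 → C:4 H:9
  + Cl → Cl:1
  + NO2 → N:1 O:2
  + SCH3 → C:1 H:3 S:1
Element totals:
  C: 11
  H: 14
  Cl: 1
  N: 1
  O: 2
  S: 1
Molecular formula: C11H14ClNO2S.
Molar mass = 259.748 g/mol.
Mass from C: 11 × 12.011 = 132.121 g/mol.
%C = 132.121 / 259.748 × 100 = 50.87%.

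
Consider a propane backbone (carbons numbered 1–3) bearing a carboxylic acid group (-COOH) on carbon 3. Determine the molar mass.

Atom tally by fragment:
  CH3 → C:1 H:3
  CH2 → C:1 H:2
  CH2COOH → C:2 H:3 O:2
Element totals:
  C: 4
  H: 8
  O: 2
Molecular formula: C4H8O2.
  M = 4(12.011) + 8(1.008) + 2(15.999)
    = 48.044 + 8.064 + 31.998 = 88.106

88.11 g/mol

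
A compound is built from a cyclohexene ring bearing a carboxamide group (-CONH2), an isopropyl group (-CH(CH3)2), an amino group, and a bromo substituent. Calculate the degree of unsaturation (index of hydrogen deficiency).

Atom tally by fragment:
  cyclohexene ring core → C:6 H:10
  (− 4 ring H displaced by substituents)
  + CONH2 → C:1 H:2 O:1 N:1
  + CH(CH3)2 → C:3 H:7
  + NH2 → N:1 H:2
  + Br → Br:1
Element totals:
  C: 10
  H: 17
  Br: 1
  N: 2
  O: 1
Molecular formula: C10H17BrN2O.
DoU = (2C + 2 + N − H − X) / 2 = (2·10 + 2 + 2 − 17 − 1) / 2 = 3.

3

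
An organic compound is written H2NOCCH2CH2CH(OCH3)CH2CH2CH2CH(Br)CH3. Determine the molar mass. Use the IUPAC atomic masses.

Element totals:
  C: 10
  H: 20
  Br: 1
  N: 1
  O: 2
Molecular formula: C10H20BrNO2.
  M = 10(12.011) + 20(1.008) + 79.904 + 14.007 + 2(15.999)
    = 120.110 + 20.160 + 79.904 + 14.007 + 31.998 = 266.179

266.18 g/mol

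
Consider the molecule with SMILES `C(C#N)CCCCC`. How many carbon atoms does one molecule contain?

Atom tally by fragment:
  NCCH2 → C:2 H:2 N:1
  CH2 → C:1 H:2
  CH2 → C:1 H:2
  CH2 → C:1 H:2
  CH2 → C:1 H:2
  CH3 → C:1 H:3
Element totals:
  C: 7
  H: 13
  N: 1

7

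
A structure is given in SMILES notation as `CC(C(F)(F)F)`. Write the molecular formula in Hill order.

Atom tally by fragment:
  CH3 → C:1 H:3
  CH2CF3 → C:2 H:2 F:3
Element totals:
  C: 3
  H: 5
  F: 3

C3H5F3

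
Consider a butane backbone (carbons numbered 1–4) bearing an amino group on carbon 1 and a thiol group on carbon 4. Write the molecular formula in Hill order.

C4H11NS

Atom tally by fragment:
  H2NCH2 → C:1 H:4 N:1
  CH2 → C:1 H:2
  CH2 → C:1 H:2
  CH2SH → C:1 H:3 S:1
Element totals:
  C: 4
  H: 11
  N: 1
  S: 1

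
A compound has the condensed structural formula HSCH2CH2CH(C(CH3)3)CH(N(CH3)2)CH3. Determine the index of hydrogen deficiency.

0

Atom tally by fragment:
  HSCH2 → C:1 H:3 S:1
  CH2 → C:1 H:2
  CH(C(CH3)3) → C:5 H:10
  CH(N(CH3)2) → C:3 H:7 N:1
  CH3 → C:1 H:3
Element totals:
  C: 11
  H: 25
  N: 1
  S: 1
Molecular formula: C11H25NS.
DoU = (2C + 2 + N − H − X) / 2 = (2·11 + 2 + 1 − 25 − 0) / 2 = 0.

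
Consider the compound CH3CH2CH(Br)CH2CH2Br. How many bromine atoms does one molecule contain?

Atom tally by fragment:
  CH3 → C:1 H:3
  CH2 → C:1 H:2
  CH(Br) → C:1 H:1 Br:1
  CH2 → C:1 H:2
  CH2Br → C:1 H:2 Br:1
Element totals:
  C: 5
  H: 10
  Br: 2

2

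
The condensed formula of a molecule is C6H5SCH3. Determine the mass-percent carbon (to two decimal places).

Atom tally by fragment:
  benzene ring core → C:6 H:6
  (− 1 ring H displaced by substituents)
  + SCH3 → C:1 H:3 S:1
Element totals:
  C: 7
  H: 8
  S: 1
Molecular formula: C7H8S.
Molar mass = 124.201 g/mol.
Mass from C: 7 × 12.011 = 84.077 g/mol.
%C = 84.077 / 124.201 × 100 = 67.69%.

67.69%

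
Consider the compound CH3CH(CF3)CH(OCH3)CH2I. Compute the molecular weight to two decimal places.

Atom tally by fragment:
  CH3 → C:1 H:3
  CH(CF3) → C:2 H:1 F:3
  CH(OCH3) → C:2 H:4 O:1
  CH2I → C:1 H:2 I:1
Element totals:
  C: 6
  H: 10
  F: 3
  I: 1
  O: 1
Molecular formula: C6H10F3IO.
  M = 6(12.011) + 10(1.008) + 3(18.998) + 126.904 + 15.999
    = 72.066 + 10.080 + 56.994 + 126.904 + 15.999 = 282.043

282.04 g/mol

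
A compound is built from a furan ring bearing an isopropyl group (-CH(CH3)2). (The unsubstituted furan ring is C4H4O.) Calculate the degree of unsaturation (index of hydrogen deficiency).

Atom tally by fragment:
  furan ring core → C:4 H:4 O:1
  (− 1 ring H displaced by substituents)
  + CH(CH3)2 → C:3 H:7
Element totals:
  C: 7
  H: 10
  O: 1
Molecular formula: C7H10O.
DoU = (2C + 2 + N − H − X) / 2 = (2·7 + 2 + 0 − 10 − 0) / 2 = 3.

3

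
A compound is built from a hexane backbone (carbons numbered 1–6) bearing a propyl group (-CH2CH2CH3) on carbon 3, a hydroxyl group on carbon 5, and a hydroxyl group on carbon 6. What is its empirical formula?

Atom tally by fragment:
  CH3 → C:1 H:3
  CH2 → C:1 H:2
  CH(CH2CH2CH3) → C:4 H:8
  CH2 → C:1 H:2
  CH(OH) → C:1 H:2 O:1
  CH2OH → C:1 H:3 O:1
Element totals:
  C: 9
  H: 20
  O: 2
Molecular formula: C9H20O2.
gcd of subscripts (9, 20, 2) = 1, so the empirical formula equals the molecular formula.

C9H20O2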